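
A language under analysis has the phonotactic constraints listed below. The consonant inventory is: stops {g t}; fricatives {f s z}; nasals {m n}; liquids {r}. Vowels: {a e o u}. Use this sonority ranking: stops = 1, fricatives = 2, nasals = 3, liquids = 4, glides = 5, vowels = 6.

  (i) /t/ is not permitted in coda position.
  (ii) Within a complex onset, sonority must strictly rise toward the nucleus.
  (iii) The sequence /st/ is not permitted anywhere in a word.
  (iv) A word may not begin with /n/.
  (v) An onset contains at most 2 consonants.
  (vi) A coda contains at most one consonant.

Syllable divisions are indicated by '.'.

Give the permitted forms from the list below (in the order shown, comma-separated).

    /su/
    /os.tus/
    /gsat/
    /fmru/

/su/ — σ1 onset /s/, coda /∅/ ok → permitted
/os.tus/ — violates constraint (iii): contains banned sequence /st/ → not permitted
/gsat/ — violates constraint (i): syllable 1 coda contains /t/ → not permitted
/fmru/ — violates constraint (v): syllable 1 onset /fmr/ has 3 consonants (> 2) → not permitted

/su/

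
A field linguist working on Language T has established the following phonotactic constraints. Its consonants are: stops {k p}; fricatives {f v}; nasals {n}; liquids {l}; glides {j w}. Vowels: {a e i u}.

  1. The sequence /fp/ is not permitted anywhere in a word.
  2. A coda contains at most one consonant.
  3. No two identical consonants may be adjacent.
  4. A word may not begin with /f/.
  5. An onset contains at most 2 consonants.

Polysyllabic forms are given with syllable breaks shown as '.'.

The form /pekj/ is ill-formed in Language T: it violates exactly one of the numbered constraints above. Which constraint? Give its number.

/pekj/: syllable 1 coda /kj/ has 2 consonants (> 1).
This is a violation of constraint 2: "A coda contains at most one consonant."
The remaining constraints (1, 3, 4, 5) are satisfied.

2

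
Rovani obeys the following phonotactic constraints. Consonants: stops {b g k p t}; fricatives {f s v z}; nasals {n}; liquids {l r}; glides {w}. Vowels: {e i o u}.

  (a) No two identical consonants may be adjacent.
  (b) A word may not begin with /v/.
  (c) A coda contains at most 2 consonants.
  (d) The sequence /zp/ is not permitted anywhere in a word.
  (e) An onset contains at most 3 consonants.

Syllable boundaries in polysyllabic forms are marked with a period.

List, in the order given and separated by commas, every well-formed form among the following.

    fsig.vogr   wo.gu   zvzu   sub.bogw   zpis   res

fsig.vogr, wo.gu, zvzu, res

fsig.vogr — σ1 onset /fs/ (2C), coda /g/ ok; σ2 onset /v/, coda /gr/ (2C) ok → well-formed
wo.gu — σ1 onset /w/, coda /∅/ ok; σ2 onset /g/, coda /∅/ ok → well-formed
zvzu — σ1 onset /zvz/ (3C), coda /∅/ ok → well-formed
sub.bogw — violates constraint (a): adjacent identical consonants /bb/ → ill-formed
zpis — violates constraint (d): contains banned sequence /zp/ → ill-formed
res — σ1 onset /r/, coda /s/ ok → well-formed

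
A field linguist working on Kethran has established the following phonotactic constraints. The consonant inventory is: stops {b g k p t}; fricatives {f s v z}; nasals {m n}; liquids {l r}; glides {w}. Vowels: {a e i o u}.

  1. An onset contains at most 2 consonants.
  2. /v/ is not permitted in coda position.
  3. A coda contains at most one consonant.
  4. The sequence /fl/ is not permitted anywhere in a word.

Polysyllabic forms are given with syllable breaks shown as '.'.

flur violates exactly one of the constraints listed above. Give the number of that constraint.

flur: contains banned sequence /fl/.
This is a violation of constraint 4: "The sequence /fl/ is not permitted anywhere in a word."
The remaining constraints (1, 2, 3) are satisfied.

4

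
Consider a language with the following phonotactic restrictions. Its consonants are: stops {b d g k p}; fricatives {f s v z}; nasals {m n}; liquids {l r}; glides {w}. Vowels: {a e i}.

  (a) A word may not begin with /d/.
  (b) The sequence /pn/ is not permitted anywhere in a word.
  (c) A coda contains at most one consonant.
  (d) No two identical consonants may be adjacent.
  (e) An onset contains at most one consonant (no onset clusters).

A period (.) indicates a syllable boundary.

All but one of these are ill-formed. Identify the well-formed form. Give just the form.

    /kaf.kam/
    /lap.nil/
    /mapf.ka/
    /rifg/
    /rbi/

/kaf.kam/

/kaf.kam/ — σ1 onset /k/, coda /f/ ok; σ2 onset /k/, coda /m/ ok → well-formed
/lap.nil/ — violates constraint (b): contains banned sequence /pn/ → ill-formed
/mapf.ka/ — violates constraint (c): syllable 1 coda /pf/ has 2 consonants (> 1) → ill-formed
/rifg/ — violates constraint (c): syllable 1 coda /fg/ has 2 consonants (> 1) → ill-formed
/rbi/ — violates constraint (e): syllable 1 onset /rb/ has 2 consonants (> 1) → ill-formed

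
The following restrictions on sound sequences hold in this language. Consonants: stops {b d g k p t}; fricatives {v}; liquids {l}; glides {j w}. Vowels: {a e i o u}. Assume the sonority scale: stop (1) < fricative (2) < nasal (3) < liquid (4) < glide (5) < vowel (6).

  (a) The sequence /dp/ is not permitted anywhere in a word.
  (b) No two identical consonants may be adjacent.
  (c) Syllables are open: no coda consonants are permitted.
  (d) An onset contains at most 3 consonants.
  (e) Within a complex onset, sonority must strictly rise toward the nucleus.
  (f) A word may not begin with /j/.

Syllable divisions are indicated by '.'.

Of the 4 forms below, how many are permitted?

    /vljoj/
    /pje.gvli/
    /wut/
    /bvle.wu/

2

/vljoj/ — violates constraint (c): syllable 1 coda /j/ has 1 consonant (> 0) → not permitted
/pje.gvli/ — σ1 onset /pj/ (1→5 rises), coda /∅/ ok; σ2 onset /gvl/ (1→2→4 rises), coda /∅/ ok → permitted
/wut/ — violates constraint (c): syllable 1 coda /t/ has 1 consonant (> 0) → not permitted
/bvle.wu/ — σ1 onset /bvl/ (1→2→4 rises), coda /∅/ ok; σ2 onset /w/, coda /∅/ ok → permitted
Permitted: /pje.gvli/, /bvle.wu/ → 2.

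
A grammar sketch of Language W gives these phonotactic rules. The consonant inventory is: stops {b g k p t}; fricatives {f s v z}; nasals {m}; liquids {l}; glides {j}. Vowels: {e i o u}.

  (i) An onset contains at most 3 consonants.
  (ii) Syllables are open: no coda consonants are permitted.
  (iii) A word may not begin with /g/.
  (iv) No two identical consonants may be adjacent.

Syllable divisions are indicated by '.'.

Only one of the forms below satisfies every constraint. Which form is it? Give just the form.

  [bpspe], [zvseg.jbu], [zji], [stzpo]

[zji]

[bpspe] — violates constraint (i): syllable 1 onset /bpsp/ has 4 consonants (> 3) → ill-formed
[zvseg.jbu] — violates constraint (ii): syllable 1 coda /g/ has 1 consonant (> 0) → ill-formed
[zji] — σ1 onset /zj/ (2C), coda /∅/ ok → well-formed
[stzpo] — violates constraint (i): syllable 1 onset /stzp/ has 4 consonants (> 3) → ill-formed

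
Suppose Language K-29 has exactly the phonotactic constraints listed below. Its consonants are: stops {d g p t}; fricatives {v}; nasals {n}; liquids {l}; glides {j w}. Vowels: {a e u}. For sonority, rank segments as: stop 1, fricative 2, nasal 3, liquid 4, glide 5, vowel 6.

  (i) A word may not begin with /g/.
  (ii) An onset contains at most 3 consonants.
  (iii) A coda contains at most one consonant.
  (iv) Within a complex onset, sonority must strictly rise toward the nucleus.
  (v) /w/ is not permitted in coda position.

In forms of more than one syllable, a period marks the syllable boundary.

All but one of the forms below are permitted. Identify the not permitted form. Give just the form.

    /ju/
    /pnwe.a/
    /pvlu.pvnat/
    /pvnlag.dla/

/ju/ — σ1 onset /j/, coda /∅/ ok → permitted
/pnwe.a/ — σ1 onset /pnw/ (1→3→5 rises), coda /∅/ ok; σ2 onset /∅/, coda /∅/ ok → permitted
/pvlu.pvnat/ — σ1 onset /pvl/ (1→2→4 rises), coda /∅/ ok; σ2 onset /pvn/ (1→2→3 rises), coda /t/ ok → permitted
/pvnlag.dla/ — violates constraint (ii): syllable 1 onset /pvnl/ has 4 consonants (> 3) → not permitted

/pvnlag.dla/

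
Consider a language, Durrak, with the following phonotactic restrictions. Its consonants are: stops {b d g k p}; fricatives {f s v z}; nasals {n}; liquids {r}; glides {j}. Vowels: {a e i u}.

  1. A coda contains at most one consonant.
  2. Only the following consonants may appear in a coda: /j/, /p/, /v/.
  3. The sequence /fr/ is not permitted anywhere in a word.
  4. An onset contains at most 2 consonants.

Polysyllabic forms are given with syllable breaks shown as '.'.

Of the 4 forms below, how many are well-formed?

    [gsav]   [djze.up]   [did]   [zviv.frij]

[gsav] — σ1 onset /gs/ (2C), coda /v/ ok → well-formed
[djze.up] — violates constraint 4: syllable 1 onset /djz/ has 3 consonants (> 2) → ill-formed
[did] — violates constraint 2: syllable 1 coda contains /d/, which is not a licensed coda consonant → ill-formed
[zviv.frij] — violates constraint 3: contains banned sequence /fr/ → ill-formed
Well-formed: [gsav] → 1.

1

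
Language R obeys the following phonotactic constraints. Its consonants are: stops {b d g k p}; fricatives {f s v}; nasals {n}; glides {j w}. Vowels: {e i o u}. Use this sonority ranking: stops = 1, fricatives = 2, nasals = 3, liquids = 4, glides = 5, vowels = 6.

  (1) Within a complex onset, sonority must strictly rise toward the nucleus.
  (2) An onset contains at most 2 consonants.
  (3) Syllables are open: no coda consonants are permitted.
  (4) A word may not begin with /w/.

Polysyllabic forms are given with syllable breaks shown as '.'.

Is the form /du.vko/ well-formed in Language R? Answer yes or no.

/du.vko/ — violates constraint 1: syllable 2 onset /vk/: /v/ (fricative, 2) → /k/ (stop, 1) does not rise → ill-formed

no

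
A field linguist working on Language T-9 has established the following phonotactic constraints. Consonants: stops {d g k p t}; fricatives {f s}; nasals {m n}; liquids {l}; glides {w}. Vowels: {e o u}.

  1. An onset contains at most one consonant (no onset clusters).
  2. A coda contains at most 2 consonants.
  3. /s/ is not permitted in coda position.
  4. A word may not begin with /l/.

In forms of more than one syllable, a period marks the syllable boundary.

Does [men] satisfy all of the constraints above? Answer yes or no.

[men] — σ1 onset /m/, coda /n/ ok → permitted

yes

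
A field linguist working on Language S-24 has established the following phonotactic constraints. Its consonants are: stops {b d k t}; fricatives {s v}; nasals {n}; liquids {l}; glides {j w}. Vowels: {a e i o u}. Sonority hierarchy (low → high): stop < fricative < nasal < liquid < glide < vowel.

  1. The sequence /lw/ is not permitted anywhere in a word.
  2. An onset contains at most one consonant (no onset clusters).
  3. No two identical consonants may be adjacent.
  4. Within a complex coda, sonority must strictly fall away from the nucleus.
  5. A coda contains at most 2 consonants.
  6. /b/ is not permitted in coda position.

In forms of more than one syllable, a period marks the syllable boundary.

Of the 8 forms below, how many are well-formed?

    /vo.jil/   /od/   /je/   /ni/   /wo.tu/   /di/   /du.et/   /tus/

8

/vo.jil/ — σ1 onset /v/, coda /∅/ ok; σ2 onset /j/, coda /l/ ok → well-formed
/od/ — σ1 onset /∅/, coda /d/ ok → well-formed
/je/ — σ1 onset /j/, coda /∅/ ok → well-formed
/ni/ — σ1 onset /n/, coda /∅/ ok → well-formed
/wo.tu/ — σ1 onset /w/, coda /∅/ ok; σ2 onset /t/, coda /∅/ ok → well-formed
/di/ — σ1 onset /d/, coda /∅/ ok → well-formed
/du.et/ — σ1 onset /d/, coda /∅/ ok; σ2 onset /∅/, coda /t/ ok → well-formed
/tus/ — σ1 onset /t/, coda /s/ ok → well-formed
Well-formed: /vo.jil/, /od/, /je/, /ni/, /wo.tu/, /di/, /du.et/, /tus/ → 8.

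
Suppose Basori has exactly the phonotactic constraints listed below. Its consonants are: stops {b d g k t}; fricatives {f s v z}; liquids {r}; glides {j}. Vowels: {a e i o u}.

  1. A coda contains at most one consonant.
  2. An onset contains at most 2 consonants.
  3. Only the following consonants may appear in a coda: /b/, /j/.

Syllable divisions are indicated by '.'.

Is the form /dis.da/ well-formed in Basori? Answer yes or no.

no

/dis.da/ — violates constraint 3: syllable 1 coda contains /s/, which is not a licensed coda consonant → ill-formed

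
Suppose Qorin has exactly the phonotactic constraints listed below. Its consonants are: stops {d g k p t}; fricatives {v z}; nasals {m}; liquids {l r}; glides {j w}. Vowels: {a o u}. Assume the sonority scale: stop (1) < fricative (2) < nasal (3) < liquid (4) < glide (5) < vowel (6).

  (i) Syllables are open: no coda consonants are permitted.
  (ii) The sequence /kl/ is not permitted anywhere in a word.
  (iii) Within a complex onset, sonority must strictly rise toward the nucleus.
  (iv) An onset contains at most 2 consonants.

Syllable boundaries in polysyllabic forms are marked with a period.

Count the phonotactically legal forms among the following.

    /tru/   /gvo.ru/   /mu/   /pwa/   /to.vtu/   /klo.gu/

/tru/ — σ1 onset /tr/ (1→4 rises), coda /∅/ ok → phonotactically legal
/gvo.ru/ — σ1 onset /gv/ (1→2 rises), coda /∅/ ok; σ2 onset /r/, coda /∅/ ok → phonotactically legal
/mu/ — σ1 onset /m/, coda /∅/ ok → phonotactically legal
/pwa/ — σ1 onset /pw/ (1→5 rises), coda /∅/ ok → phonotactically legal
/to.vtu/ — violates constraint (iii): syllable 2 onset /vt/: /v/ (fricative, 2) → /t/ (stop, 1) does not rise → phonotactically illegal
/klo.gu/ — violates constraint (ii): contains banned sequence /kl/ → phonotactically illegal
Phonotactically legal: /tru/, /gvo.ru/, /mu/, /pwa/ → 4.

4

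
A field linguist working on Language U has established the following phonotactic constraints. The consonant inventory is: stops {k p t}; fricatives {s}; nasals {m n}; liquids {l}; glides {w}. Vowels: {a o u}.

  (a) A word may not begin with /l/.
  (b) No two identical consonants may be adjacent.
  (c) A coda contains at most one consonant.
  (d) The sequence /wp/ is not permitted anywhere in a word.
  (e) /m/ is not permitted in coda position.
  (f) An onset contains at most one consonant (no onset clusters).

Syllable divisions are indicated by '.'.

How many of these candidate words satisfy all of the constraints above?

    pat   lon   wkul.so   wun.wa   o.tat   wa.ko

pat — σ1 onset /p/, coda /t/ ok → well-formed
lon — violates constraint (a): word begins with /l/ → ill-formed
wkul.so — violates constraint (f): syllable 1 onset /wk/ has 2 consonants (> 1) → ill-formed
wun.wa — σ1 onset /w/, coda /n/ ok; σ2 onset /w/, coda /∅/ ok → well-formed
o.tat — σ1 onset /∅/, coda /∅/ ok; σ2 onset /t/, coda /t/ ok → well-formed
wa.ko — σ1 onset /w/, coda /∅/ ok; σ2 onset /k/, coda /∅/ ok → well-formed
Well-formed: pat, wun.wa, o.tat, wa.ko → 4.

4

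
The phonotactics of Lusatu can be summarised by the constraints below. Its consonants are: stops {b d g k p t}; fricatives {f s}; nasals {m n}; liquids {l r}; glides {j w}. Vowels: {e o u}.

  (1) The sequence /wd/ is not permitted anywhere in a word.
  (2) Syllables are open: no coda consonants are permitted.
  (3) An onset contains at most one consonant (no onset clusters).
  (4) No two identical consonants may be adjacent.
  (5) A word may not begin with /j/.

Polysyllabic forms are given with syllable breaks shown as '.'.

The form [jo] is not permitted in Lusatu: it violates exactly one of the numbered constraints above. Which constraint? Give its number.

[jo]: word begins with /j/.
This is a violation of constraint 5: "A word may not begin with /j/."
The remaining constraints (1, 2, 3, 4) are satisfied.

5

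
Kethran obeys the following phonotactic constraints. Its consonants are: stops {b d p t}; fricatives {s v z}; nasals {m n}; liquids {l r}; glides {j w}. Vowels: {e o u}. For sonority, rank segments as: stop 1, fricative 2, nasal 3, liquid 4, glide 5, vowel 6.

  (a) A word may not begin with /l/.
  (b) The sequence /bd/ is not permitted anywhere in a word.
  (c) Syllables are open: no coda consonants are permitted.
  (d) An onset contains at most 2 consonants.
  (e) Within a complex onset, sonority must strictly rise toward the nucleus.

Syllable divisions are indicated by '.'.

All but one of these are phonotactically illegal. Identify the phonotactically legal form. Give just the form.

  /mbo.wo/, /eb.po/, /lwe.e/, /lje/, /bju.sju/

/bju.sju/

/mbo.wo/ — violates constraint (e): syllable 1 onset /mb/: /m/ (nasal, 3) → /b/ (stop, 1) does not rise → phonotactically illegal
/eb.po/ — violates constraint (c): syllable 1 coda /b/ has 1 consonant (> 0) → phonotactically illegal
/lwe.e/ — violates constraint (a): word begins with /l/ → phonotactically illegal
/lje/ — violates constraint (a): word begins with /l/ → phonotactically illegal
/bju.sju/ — σ1 onset /bj/ (1→5 rises), coda /∅/ ok; σ2 onset /sj/ (2→5 rises), coda /∅/ ok → phonotactically legal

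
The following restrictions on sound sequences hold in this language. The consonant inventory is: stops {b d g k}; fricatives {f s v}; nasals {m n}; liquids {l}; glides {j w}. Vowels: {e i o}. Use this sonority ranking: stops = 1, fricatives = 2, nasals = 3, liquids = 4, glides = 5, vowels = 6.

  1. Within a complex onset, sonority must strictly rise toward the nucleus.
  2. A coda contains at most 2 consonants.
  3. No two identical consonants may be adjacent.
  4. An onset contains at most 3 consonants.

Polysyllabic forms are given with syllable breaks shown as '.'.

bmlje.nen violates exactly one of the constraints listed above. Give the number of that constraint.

4

bmlje.nen: syllable 1 onset /bmlj/ has 4 consonants (> 3).
This is a violation of constraint 4: "An onset contains at most 3 consonants."
The remaining constraints (1, 2, 3) are satisfied.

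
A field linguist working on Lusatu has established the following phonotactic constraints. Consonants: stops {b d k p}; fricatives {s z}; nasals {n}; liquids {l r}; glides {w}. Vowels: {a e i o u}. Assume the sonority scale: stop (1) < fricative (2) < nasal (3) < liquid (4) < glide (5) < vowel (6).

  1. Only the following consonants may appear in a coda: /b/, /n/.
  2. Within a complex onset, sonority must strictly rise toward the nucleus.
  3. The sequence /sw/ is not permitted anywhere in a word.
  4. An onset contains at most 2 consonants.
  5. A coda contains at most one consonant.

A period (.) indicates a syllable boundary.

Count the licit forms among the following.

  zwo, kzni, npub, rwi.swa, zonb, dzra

1

zwo — σ1 onset /zw/ (2→5 rises), coda /∅/ ok → licit
kzni — violates constraint 4: syllable 1 onset /kzn/ has 3 consonants (> 2) → illicit
npub — violates constraint 2: syllable 1 onset /np/: /n/ (nasal, 3) → /p/ (stop, 1) does not rise → illicit
rwi.swa — violates constraint 3: contains banned sequence /sw/ → illicit
zonb — violates constraint 5: syllable 1 coda /nb/ has 2 consonants (> 1) → illicit
dzra — violates constraint 4: syllable 1 onset /dzr/ has 3 consonants (> 2) → illicit
Licit: zwo → 1.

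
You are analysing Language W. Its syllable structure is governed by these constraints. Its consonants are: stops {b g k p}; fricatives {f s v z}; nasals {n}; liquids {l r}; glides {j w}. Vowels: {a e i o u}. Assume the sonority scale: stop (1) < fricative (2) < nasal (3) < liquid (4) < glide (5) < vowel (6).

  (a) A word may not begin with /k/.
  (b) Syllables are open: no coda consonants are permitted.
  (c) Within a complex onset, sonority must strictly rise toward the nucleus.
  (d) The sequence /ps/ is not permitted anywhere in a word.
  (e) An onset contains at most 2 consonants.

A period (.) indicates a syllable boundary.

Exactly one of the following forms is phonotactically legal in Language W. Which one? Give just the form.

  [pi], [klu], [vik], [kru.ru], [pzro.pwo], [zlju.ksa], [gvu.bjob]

[pi]

[pi] — σ1 onset /p/, coda /∅/ ok → phonotactically legal
[klu] — violates constraint (a): word begins with /k/ → phonotactically illegal
[vik] — violates constraint (b): syllable 1 coda /k/ has 1 consonant (> 0) → phonotactically illegal
[kru.ru] — violates constraint (a): word begins with /k/ → phonotactically illegal
[pzro.pwo] — violates constraint (e): syllable 1 onset /pzr/ has 3 consonants (> 2) → phonotactically illegal
[zlju.ksa] — violates constraint (e): syllable 1 onset /zlj/ has 3 consonants (> 2) → phonotactically illegal
[gvu.bjob] — violates constraint (b): syllable 2 coda /b/ has 1 consonant (> 0) → phonotactically illegal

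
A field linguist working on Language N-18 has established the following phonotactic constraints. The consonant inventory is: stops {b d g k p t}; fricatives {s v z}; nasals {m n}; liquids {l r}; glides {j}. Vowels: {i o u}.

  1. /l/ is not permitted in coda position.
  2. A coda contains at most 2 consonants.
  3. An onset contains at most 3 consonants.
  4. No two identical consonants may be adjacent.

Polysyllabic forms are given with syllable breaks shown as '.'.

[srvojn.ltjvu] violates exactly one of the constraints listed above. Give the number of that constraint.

3

[srvojn.ltjvu]: syllable 2 onset /ltjv/ has 4 consonants (> 3).
This is a violation of constraint 3: "An onset contains at most 3 consonants."
The remaining constraints (1, 2, 4) are satisfied.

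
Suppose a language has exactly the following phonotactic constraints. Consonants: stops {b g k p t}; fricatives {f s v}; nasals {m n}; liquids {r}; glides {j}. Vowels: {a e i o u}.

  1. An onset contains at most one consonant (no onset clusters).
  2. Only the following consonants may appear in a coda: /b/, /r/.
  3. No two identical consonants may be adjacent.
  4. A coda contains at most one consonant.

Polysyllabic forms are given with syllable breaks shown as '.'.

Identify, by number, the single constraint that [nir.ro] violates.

[nir.ro]: adjacent identical consonants /rr/.
This is a violation of constraint 3: "No two identical consonants may be adjacent."
The remaining constraints (1, 2, 4) are satisfied.

3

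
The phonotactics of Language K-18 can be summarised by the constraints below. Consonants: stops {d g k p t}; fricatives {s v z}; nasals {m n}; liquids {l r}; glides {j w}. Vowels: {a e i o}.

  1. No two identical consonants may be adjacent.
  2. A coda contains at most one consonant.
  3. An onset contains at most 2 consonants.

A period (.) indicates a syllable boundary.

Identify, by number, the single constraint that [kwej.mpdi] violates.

3

[kwej.mpdi]: syllable 2 onset /mpd/ has 3 consonants (> 2).
This is a violation of constraint 3: "An onset contains at most 2 consonants."
The remaining constraints (1, 2) are satisfied.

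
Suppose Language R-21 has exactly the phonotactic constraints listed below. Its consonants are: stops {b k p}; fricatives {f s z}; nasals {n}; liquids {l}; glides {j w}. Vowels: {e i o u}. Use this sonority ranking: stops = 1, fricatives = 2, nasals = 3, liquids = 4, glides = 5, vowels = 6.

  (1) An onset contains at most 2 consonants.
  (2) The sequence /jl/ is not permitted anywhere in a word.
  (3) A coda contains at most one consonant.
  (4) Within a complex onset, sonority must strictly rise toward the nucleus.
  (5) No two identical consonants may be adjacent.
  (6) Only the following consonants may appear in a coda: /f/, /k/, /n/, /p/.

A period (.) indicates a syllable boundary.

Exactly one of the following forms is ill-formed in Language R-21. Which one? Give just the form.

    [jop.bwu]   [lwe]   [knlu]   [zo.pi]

[knlu]

[jop.bwu] — σ1 onset /j/, coda /p/ ok; σ2 onset /bw/ (1→5 rises), coda /∅/ ok → well-formed
[lwe] — σ1 onset /lw/ (4→5 rises), coda /∅/ ok → well-formed
[knlu] — violates constraint 1: syllable 1 onset /knl/ has 3 consonants (> 2) → ill-formed
[zo.pi] — σ1 onset /z/, coda /∅/ ok; σ2 onset /p/, coda /∅/ ok → well-formed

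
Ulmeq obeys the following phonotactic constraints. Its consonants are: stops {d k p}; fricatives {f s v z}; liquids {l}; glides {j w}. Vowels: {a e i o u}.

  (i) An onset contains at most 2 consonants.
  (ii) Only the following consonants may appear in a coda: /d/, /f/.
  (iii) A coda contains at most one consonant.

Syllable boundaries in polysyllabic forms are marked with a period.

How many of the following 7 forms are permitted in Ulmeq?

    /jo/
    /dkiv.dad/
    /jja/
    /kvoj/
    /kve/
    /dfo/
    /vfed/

5

/jo/ — σ1 onset /j/, coda /∅/ ok → permitted
/dkiv.dad/ — violates constraint (ii): syllable 1 coda contains /v/, which is not a licensed coda consonant → not permitted
/jja/ — σ1 onset /jj/ (2C), coda /∅/ ok → permitted
/kvoj/ — violates constraint (ii): syllable 1 coda contains /j/, which is not a licensed coda consonant → not permitted
/kve/ — σ1 onset /kv/ (2C), coda /∅/ ok → permitted
/dfo/ — σ1 onset /df/ (2C), coda /∅/ ok → permitted
/vfed/ — σ1 onset /vf/ (2C), coda /d/ ok → permitted
Permitted: /jo/, /jja/, /kve/, /dfo/, /vfed/ → 5.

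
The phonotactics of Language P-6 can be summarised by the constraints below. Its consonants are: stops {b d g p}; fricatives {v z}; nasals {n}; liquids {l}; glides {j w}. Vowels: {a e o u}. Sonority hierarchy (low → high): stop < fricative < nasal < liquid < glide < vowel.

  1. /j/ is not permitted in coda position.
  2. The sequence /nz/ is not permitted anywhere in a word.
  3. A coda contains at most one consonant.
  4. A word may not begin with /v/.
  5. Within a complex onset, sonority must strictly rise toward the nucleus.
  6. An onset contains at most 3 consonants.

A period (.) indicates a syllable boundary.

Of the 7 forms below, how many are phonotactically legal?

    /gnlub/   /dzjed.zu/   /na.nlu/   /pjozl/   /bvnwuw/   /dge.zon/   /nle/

/gnlub/ — σ1 onset /gnl/ (1→3→4 rises), coda /b/ ok → phonotactically legal
/dzjed.zu/ — σ1 onset /dzj/ (1→2→5 rises), coda /d/ ok; σ2 onset /z/, coda /∅/ ok → phonotactically legal
/na.nlu/ — σ1 onset /n/, coda /∅/ ok; σ2 onset /nl/ (3→4 rises), coda /∅/ ok → phonotactically legal
/pjozl/ — violates constraint 3: syllable 1 coda /zl/ has 2 consonants (> 1) → phonotactically illegal
/bvnwuw/ — violates constraint 6: syllable 1 onset /bvnw/ has 4 consonants (> 3) → phonotactically illegal
/dge.zon/ — violates constraint 5: syllable 1 onset /dg/: /d/ (stop, 1) → /g/ (stop, 1) does not rise → phonotactically illegal
/nle/ — σ1 onset /nl/ (3→4 rises), coda /∅/ ok → phonotactically legal
Phonotactically legal: /gnlub/, /dzjed.zu/, /na.nlu/, /nle/ → 4.

4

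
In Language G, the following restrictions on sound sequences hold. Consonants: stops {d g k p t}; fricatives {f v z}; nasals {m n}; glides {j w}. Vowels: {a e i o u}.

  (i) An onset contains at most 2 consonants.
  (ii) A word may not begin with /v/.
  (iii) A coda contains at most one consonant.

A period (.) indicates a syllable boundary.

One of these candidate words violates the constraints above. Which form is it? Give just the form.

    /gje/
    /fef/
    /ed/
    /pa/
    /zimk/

/zimk/

/gje/ — σ1 onset /gj/ (2C), coda /∅/ ok → licit
/fef/ — σ1 onset /f/, coda /f/ ok → licit
/ed/ — σ1 onset /∅/, coda /d/ ok → licit
/pa/ — σ1 onset /p/, coda /∅/ ok → licit
/zimk/ — violates constraint (iii): syllable 1 coda /mk/ has 2 consonants (> 1) → illicit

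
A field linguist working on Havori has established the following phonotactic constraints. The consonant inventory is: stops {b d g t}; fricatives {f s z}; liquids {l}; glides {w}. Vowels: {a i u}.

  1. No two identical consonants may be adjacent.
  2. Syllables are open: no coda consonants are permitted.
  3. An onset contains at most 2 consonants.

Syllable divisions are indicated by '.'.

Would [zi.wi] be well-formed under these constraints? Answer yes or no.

yes

[zi.wi] — σ1 onset /z/, coda /∅/ ok; σ2 onset /w/, coda /∅/ ok → well-formed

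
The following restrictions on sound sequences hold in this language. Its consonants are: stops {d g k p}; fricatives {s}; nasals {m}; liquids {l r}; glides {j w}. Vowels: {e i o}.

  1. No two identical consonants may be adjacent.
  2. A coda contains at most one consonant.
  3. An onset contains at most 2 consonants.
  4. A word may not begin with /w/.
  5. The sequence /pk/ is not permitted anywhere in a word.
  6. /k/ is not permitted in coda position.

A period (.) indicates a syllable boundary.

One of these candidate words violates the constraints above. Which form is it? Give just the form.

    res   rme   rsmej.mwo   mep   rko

res — σ1 onset /r/, coda /s/ ok → phonotactically legal
rme — σ1 onset /rm/ (2C), coda /∅/ ok → phonotactically legal
rsmej.mwo — violates constraint 3: syllable 1 onset /rsm/ has 3 consonants (> 2) → phonotactically illegal
mep — σ1 onset /m/, coda /p/ ok → phonotactically legal
rko — σ1 onset /rk/ (2C), coda /∅/ ok → phonotactically legal

rsmej.mwo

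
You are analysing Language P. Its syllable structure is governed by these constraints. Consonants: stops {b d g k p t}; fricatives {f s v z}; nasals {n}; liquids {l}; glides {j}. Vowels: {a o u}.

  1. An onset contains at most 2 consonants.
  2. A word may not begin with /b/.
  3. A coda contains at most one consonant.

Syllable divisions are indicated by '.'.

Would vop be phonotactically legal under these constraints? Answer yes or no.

yes

vop — σ1 onset /v/, coda /p/ ok → phonotactically legal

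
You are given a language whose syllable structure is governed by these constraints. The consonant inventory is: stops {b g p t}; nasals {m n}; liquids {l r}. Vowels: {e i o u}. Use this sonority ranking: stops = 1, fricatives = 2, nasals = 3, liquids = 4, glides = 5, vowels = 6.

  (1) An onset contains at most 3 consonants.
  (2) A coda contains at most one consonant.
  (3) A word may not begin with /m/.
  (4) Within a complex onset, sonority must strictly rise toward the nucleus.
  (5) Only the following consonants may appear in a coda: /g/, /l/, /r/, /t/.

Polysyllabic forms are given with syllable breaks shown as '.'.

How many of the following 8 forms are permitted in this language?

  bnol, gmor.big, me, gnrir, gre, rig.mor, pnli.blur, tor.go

7

bnol — σ1 onset /bn/ (1→3 rises), coda /l/ ok → permitted
gmor.big — σ1 onset /gm/ (1→3 rises), coda /r/ ok; σ2 onset /b/, coda /g/ ok → permitted
me — violates constraint 3: word begins with /m/ → not permitted
gnrir — σ1 onset /gnr/ (1→3→4 rises), coda /r/ ok → permitted
gre — σ1 onset /gr/ (1→4 rises), coda /∅/ ok → permitted
rig.mor — σ1 onset /r/, coda /g/ ok; σ2 onset /m/, coda /r/ ok → permitted
pnli.blur — σ1 onset /pnl/ (1→3→4 rises), coda /∅/ ok; σ2 onset /bl/ (1→4 rises), coda /r/ ok → permitted
tor.go — σ1 onset /t/, coda /r/ ok; σ2 onset /g/, coda /∅/ ok → permitted
Permitted: bnol, gmor.big, gnrir, gre, rig.mor, pnli.blur, tor.go → 7.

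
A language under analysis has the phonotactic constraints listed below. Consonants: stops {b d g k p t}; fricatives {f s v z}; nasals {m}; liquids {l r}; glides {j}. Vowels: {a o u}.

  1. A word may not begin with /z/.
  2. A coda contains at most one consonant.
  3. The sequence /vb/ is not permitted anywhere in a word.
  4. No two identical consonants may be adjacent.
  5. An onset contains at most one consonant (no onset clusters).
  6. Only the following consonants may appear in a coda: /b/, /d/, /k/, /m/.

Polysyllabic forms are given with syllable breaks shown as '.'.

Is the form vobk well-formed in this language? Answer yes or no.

no

vobk — violates constraint 2: syllable 1 coda /bk/ has 2 consonants (> 1) → ill-formed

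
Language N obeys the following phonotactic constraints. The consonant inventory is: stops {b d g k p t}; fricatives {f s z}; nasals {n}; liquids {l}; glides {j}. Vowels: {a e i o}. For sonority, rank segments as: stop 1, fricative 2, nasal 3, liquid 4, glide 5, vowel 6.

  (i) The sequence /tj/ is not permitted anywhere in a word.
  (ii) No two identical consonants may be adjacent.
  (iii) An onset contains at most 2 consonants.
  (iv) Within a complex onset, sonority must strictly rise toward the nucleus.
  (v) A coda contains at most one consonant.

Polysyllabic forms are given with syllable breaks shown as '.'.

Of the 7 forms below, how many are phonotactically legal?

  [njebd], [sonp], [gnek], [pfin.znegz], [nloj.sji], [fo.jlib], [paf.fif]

2

[njebd] — violates constraint (v): syllable 1 coda /bd/ has 2 consonants (> 1) → phonotactically illegal
[sonp] — violates constraint (v): syllable 1 coda /np/ has 2 consonants (> 1) → phonotactically illegal
[gnek] — σ1 onset /gn/ (1→3 rises), coda /k/ ok → phonotactically legal
[pfin.znegz] — violates constraint (v): syllable 2 coda /gz/ has 2 consonants (> 1) → phonotactically illegal
[nloj.sji] — σ1 onset /nl/ (3→4 rises), coda /j/ ok; σ2 onset /sj/ (2→5 rises), coda /∅/ ok → phonotactically legal
[fo.jlib] — violates constraint (iv): syllable 2 onset /jl/: /j/ (glide, 5) → /l/ (liquid, 4) does not rise → phonotactically illegal
[paf.fif] — violates constraint (ii): adjacent identical consonants /ff/ → phonotactically illegal
Phonotactically legal: [gnek], [nloj.sji] → 2.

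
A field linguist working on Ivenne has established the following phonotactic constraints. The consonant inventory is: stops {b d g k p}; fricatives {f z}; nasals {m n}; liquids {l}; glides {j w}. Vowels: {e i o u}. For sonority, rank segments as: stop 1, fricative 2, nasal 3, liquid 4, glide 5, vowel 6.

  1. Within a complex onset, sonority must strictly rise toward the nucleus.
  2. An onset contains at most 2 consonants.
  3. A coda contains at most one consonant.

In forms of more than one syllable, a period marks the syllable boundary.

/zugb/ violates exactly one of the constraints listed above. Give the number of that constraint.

3

/zugb/: syllable 1 coda /gb/ has 2 consonants (> 1).
This is a violation of constraint 3: "A coda contains at most one consonant."
The remaining constraints (1, 2) are satisfied.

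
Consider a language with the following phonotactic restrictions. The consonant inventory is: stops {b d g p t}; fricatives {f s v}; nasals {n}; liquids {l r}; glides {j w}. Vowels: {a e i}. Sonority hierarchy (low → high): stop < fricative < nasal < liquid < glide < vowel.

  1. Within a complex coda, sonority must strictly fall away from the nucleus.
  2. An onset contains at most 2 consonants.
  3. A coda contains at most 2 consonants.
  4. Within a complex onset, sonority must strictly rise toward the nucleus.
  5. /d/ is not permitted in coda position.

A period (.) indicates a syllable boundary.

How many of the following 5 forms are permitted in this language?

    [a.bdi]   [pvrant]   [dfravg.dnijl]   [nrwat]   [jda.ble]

0

[a.bdi] — violates constraint 4: syllable 2 onset /bd/: /b/ (stop, 1) → /d/ (stop, 1) does not rise → not permitted
[pvrant] — violates constraint 2: syllable 1 onset /pvr/ has 3 consonants (> 2) → not permitted
[dfravg.dnijl] — violates constraint 2: syllable 1 onset /dfr/ has 3 consonants (> 2) → not permitted
[nrwat] — violates constraint 2: syllable 1 onset /nrw/ has 3 consonants (> 2) → not permitted
[jda.ble] — violates constraint 4: syllable 1 onset /jd/: /j/ (glide, 5) → /d/ (stop, 1) does not rise → not permitted
No form is permitted → 0.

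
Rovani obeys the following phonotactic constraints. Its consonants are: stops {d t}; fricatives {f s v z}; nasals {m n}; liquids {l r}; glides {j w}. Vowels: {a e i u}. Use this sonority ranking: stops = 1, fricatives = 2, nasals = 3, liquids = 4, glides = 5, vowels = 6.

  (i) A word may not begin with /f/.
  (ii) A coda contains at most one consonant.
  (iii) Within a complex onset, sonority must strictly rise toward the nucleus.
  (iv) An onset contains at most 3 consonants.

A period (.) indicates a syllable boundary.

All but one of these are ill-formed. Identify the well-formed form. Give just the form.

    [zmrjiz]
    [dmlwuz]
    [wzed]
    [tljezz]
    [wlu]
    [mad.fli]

[zmrjiz] — violates constraint (iv): syllable 1 onset /zmrj/ has 4 consonants (> 3) → ill-formed
[dmlwuz] — violates constraint (iv): syllable 1 onset /dmlw/ has 4 consonants (> 3) → ill-formed
[wzed] — violates constraint (iii): syllable 1 onset /wz/: /w/ (glide, 5) → /z/ (fricative, 2) does not rise → ill-formed
[tljezz] — violates constraint (ii): syllable 1 coda /zz/ has 2 consonants (> 1) → ill-formed
[wlu] — violates constraint (iii): syllable 1 onset /wl/: /w/ (glide, 5) → /l/ (liquid, 4) does not rise → ill-formed
[mad.fli] — σ1 onset /m/, coda /d/ ok; σ2 onset /fl/ (2→4 rises), coda /∅/ ok → well-formed

[mad.fli]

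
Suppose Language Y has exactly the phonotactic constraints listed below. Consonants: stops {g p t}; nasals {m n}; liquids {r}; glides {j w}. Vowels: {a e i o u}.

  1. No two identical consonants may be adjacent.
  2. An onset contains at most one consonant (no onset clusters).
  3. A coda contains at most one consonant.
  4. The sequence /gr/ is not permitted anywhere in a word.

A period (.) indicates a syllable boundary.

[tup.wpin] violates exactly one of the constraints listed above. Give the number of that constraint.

2

[tup.wpin]: syllable 2 onset /wp/ has 2 consonants (> 1).
This is a violation of constraint 2: "An onset contains at most one consonant (no onset clusters)."
The remaining constraints (1, 3, 4) are satisfied.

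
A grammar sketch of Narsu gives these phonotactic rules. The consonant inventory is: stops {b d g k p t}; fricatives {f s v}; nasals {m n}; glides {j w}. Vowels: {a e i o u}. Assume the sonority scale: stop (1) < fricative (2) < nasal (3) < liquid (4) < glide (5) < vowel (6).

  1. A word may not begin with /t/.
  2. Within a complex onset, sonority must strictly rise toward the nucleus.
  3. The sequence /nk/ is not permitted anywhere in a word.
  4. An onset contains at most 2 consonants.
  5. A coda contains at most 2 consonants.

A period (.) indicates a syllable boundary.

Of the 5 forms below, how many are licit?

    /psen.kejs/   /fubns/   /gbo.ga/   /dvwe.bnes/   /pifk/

1

/psen.kejs/ — violates constraint 3: contains banned sequence /nk/ → illicit
/fubns/ — violates constraint 5: syllable 1 coda /bns/ has 3 consonants (> 2) → illicit
/gbo.ga/ — violates constraint 2: syllable 1 onset /gb/: /g/ (stop, 1) → /b/ (stop, 1) does not rise → illicit
/dvwe.bnes/ — violates constraint 4: syllable 1 onset /dvw/ has 3 consonants (> 2) → illicit
/pifk/ — σ1 onset /p/, coda /fk/ (2C) ok → licit
Licit: /pifk/ → 1.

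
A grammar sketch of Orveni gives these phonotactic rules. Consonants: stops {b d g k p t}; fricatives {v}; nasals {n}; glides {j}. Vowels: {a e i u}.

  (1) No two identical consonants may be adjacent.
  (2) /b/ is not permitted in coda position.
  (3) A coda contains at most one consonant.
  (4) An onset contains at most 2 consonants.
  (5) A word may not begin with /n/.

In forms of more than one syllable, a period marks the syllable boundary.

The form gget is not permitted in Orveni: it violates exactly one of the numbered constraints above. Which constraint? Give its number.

1

gget: adjacent identical consonants /gg/.
This is a violation of constraint 1: "No two identical consonants may be adjacent."
The remaining constraints (2, 3, 4, 5) are satisfied.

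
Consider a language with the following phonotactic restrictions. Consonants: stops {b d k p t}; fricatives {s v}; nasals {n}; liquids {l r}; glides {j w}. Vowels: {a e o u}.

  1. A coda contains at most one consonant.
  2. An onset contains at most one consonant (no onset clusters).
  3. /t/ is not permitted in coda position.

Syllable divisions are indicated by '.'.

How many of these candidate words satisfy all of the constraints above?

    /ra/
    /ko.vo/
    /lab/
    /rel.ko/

4

/ra/ — σ1 onset /r/, coda /∅/ ok → permitted
/ko.vo/ — σ1 onset /k/, coda /∅/ ok; σ2 onset /v/, coda /∅/ ok → permitted
/lab/ — σ1 onset /l/, coda /b/ ok → permitted
/rel.ko/ — σ1 onset /r/, coda /l/ ok; σ2 onset /k/, coda /∅/ ok → permitted
Permitted: /ra/, /ko.vo/, /lab/, /rel.ko/ → 4.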